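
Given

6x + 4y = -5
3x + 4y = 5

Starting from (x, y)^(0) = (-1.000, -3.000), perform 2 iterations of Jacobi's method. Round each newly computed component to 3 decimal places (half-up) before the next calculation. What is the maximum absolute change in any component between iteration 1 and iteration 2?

3.334

Iteration 1:
  x = (-5 - (4)·-3.000) / (6) = 1.167
  y = (5 - (3)·-1.000) / (4) = 2.000
Iteration 2:
  x = (-5 - (4)·2.000) / (6) = -2.167
  y = (5 - (3)·1.167) / (4) = 0.375
Change: (-3.334, -1.625) → max |·| = 3.334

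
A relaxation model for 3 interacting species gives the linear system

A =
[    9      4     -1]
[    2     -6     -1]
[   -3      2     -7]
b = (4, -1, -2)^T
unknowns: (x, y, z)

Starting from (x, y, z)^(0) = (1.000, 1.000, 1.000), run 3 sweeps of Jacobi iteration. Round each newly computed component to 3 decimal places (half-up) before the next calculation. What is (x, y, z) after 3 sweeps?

(0.401, 0.215, 0.203)

Iteration 1:
  x = (4 - (4)·1.000 - (-1)·1.000) / (9) = 0.111
  y = (-1 - (2)·1.000 - (-1)·1.000) / (-6) = 0.333
  z = (-2 - (-3)·1.000 - (2)·1.000) / (-7) = 0.143
Iteration 2:
  x = (4 - (4)·0.333 - (-1)·0.143) / (9) = 0.312
  y = (-1 - (2)·0.111 - (-1)·0.143) / (-6) = 0.180
  z = (-2 - (-3)·0.111 - (2)·0.333) / (-7) = 0.333
Iteration 3:
  x = (4 - (4)·0.180 - (-1)·0.333) / (9) = 0.401
  y = (-1 - (2)·0.312 - (-1)·0.333) / (-6) = 0.215
  z = (-2 - (-3)·0.312 - (2)·0.180) / (-7) = 0.203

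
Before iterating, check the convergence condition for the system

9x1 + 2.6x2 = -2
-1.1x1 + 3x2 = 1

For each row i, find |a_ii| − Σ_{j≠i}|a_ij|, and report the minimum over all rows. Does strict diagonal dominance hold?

row 1: |9| − (2.6) = 6.4
row 2: |3| − (1.1) = 1.9
minimum over rows = 1.9 → strictly diagonally dominant (convergence guaranteed)

1.9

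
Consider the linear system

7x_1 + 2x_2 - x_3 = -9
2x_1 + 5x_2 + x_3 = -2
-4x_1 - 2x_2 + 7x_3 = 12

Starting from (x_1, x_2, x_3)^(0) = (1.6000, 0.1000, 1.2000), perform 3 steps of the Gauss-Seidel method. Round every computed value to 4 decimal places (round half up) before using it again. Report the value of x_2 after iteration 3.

Iteration 1:
  x_1 = (-9 - (2)·0.1000 - (-1)·1.2000) / (7) = -1.1429
  x_2 = (-2 - (2)·-1.1429 - (1)·1.2000) / (5) = -0.1828
  x_3 = (12 - (-4)·-1.1429 - (-2)·-0.1828) / (7) = 1.0090
Iteration 2:
  x_1 = (-9 - (2)·-0.1828 - (-1)·1.0090) / (7) = -1.0893
  x_2 = (-2 - (2)·-1.0893 - (1)·1.0090) / (5) = -0.1661
  x_3 = (12 - (-4)·-1.0893 - (-2)·-0.1661) / (7) = 1.0444
Iteration 3:
  x_1 = (-9 - (2)·-0.1661 - (-1)·1.0444) / (7) = -1.0891
  x_2 = (-2 - (2)·-1.0891 - (1)·1.0444) / (5) = -0.1732
  x_3 = (12 - (-4)·-1.0891 - (-2)·-0.1732) / (7) = 1.0425

-0.1732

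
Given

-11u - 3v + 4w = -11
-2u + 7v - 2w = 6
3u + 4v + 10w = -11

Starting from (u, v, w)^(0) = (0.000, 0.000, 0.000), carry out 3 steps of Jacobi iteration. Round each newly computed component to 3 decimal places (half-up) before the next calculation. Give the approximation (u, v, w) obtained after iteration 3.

Iteration 1:
  u = (-11 - (-3)·0.000 - (4)·0.000) / (-11) = 1.000
  v = (6 - (-2)·0.000 - (-2)·0.000) / (7) = 0.857
  w = (-11 - (3)·0.000 - (4)·0.000) / (10) = -1.100
Iteration 2:
  u = (-11 - (-3)·0.857 - (4)·-1.100) / (-11) = 0.366
  v = (6 - (-2)·1.000 - (-2)·-1.100) / (7) = 0.829
  w = (-11 - (3)·1.000 - (4)·0.857) / (10) = -1.743
Iteration 3:
  u = (-11 - (-3)·0.829 - (4)·-1.743) / (-11) = 0.140
  v = (6 - (-2)·0.366 - (-2)·-1.743) / (7) = 0.464
  w = (-11 - (3)·0.366 - (4)·0.829) / (10) = -1.541

(0.140, 0.464, -1.541)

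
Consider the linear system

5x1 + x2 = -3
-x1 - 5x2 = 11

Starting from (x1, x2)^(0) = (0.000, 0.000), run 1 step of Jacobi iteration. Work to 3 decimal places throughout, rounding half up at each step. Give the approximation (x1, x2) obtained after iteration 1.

(-0.600, -2.200)

Iteration 1:
  x1 = (-3 - (1)·0.000) / (5) = -0.600
  x2 = (11 - (-1)·0.000) / (-5) = -2.200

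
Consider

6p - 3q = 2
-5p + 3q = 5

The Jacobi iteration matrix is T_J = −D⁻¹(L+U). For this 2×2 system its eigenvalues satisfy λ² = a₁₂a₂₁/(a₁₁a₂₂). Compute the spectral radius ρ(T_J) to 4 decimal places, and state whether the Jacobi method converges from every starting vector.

0.9129

a₁₂a₂₁/(a₁₁a₂₂) = (-3)·(-5) / ((6)·(3)) = 0.833333
ρ = √|0.833333| = √0.833333 = 0.9129
ρ < 1, so Jacobi converges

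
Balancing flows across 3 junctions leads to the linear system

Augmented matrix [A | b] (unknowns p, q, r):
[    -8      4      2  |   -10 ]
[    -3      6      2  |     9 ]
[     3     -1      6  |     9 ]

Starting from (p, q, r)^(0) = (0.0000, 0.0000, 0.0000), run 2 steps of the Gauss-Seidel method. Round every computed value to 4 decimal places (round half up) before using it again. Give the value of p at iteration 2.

2.6198

Iteration 1:
  p = (-10 - (4)·0.0000 - (2)·0.0000) / (-8) = 1.2500
  q = (9 - (-3)·1.2500 - (2)·0.0000) / (6) = 2.1250
  r = (9 - (3)·1.2500 - (-1)·2.1250) / (6) = 1.2292
Iteration 2:
  p = (-10 - (4)·2.1250 - (2)·1.2292) / (-8) = 2.6198
  q = (9 - (-3)·2.6198 - (2)·1.2292) / (6) = 2.4002
  r = (9 - (3)·2.6198 - (-1)·2.4002) / (6) = 0.5901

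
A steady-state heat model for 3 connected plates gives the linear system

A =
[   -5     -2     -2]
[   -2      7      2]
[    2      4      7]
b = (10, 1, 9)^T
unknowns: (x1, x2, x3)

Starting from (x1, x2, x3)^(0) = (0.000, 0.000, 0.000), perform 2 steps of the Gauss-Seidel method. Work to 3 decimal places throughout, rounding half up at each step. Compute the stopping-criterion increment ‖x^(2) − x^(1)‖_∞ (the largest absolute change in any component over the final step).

Iteration 1:
  x1 = (10 - (-2)·0.000 - (-2)·0.000) / (-5) = -2.000
  x2 = (1 - (-2)·-2.000 - (2)·0.000) / (7) = -0.429
  x3 = (9 - (2)·-2.000 - (4)·-0.429) / (7) = 2.102
Iteration 2:
  x1 = (10 - (-2)·-0.429 - (-2)·2.102) / (-5) = -2.669
  x2 = (1 - (-2)·-2.669 - (2)·2.102) / (7) = -1.220
  x3 = (9 - (2)·-2.669 - (4)·-1.220) / (7) = 2.745
Change: (-0.669, -0.791, 0.643) → max |·| = 0.791

0.791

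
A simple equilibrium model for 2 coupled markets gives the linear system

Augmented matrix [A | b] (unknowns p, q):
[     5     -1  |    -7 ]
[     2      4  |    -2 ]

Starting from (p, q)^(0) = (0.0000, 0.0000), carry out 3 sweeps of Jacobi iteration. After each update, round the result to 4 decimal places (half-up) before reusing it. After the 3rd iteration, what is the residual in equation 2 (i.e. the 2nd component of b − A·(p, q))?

-0.2800

Iteration 1:
  p = (-7 - (-1)·0.0000) / (5) = -1.4000
  q = (-2 - (2)·0.0000) / (4) = -0.5000
Iteration 2:
  p = (-7 - (-1)·-0.5000) / (5) = -1.5000
  q = (-2 - (2)·-1.4000) / (4) = 0.2000
Iteration 3:
  p = (-7 - (-1)·0.2000) / (5) = -1.3600
  q = (-2 - (2)·-1.5000) / (4) = 0.2500
Residual b − A·x = (0.0500, -0.2800)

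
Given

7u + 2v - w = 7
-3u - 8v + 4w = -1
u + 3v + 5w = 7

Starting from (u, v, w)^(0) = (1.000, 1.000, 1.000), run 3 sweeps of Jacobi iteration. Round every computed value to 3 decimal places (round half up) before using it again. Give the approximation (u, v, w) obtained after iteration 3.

(1.124, 0.284, 1.135)

Iteration 1:
  u = (7 - (2)·1.000 - (-1)·1.000) / (7) = 0.857
  v = (-1 - (-3)·1.000 - (4)·1.000) / (-8) = 0.250
  w = (7 - (1)·1.000 - (3)·1.000) / (5) = 0.600
Iteration 2:
  u = (7 - (2)·0.250 - (-1)·0.600) / (7) = 1.014
  v = (-1 - (-3)·0.857 - (4)·0.600) / (-8) = 0.104
  w = (7 - (1)·0.857 - (3)·0.250) / (5) = 1.079
Iteration 3:
  u = (7 - (2)·0.104 - (-1)·1.079) / (7) = 1.124
  v = (-1 - (-3)·1.014 - (4)·1.079) / (-8) = 0.284
  w = (7 - (1)·1.014 - (3)·0.104) / (5) = 1.135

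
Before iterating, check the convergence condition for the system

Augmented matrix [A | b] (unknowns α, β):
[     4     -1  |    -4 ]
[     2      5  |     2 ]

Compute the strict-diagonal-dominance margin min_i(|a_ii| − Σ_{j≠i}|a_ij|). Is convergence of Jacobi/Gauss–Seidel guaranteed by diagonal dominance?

3

row 1: |4| − (1) = 3
row 2: |5| − (2) = 3
minimum over rows = 3 → strictly diagonally dominant (convergence guaranteed)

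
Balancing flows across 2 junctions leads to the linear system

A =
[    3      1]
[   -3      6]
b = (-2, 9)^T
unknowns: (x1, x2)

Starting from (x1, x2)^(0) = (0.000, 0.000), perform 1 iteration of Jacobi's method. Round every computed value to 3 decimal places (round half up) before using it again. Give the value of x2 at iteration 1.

1.500

Iteration 1:
  x1 = (-2 - (1)·0.000) / (3) = -0.667
  x2 = (9 - (-3)·0.000) / (6) = 1.500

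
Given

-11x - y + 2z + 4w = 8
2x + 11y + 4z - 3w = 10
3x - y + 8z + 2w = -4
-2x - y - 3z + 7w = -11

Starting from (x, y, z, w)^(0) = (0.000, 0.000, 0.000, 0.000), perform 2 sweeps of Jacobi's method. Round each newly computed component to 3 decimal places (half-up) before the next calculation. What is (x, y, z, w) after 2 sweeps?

Iteration 1:
  x = (8 - (-1)·0.000 - (2)·0.000 - (4)·0.000) / (-11) = -0.727
  y = (10 - (2)·0.000 - (4)·0.000 - (-3)·0.000) / (11) = 0.909
  z = (-4 - (3)·0.000 - (-1)·0.000 - (2)·0.000) / (8) = -0.500
  w = (-11 - (-2)·0.000 - (-1)·0.000 - (-3)·0.000) / (7) = -1.571
Iteration 2:
  x = (8 - (-1)·0.909 - (2)·-0.500 - (4)·-1.571) / (-11) = -1.472
  y = (10 - (2)·-0.727 - (4)·-0.500 - (-3)·-1.571) / (11) = 0.795
  z = (-4 - (3)·-0.727 - (-1)·0.909 - (2)·-1.571) / (8) = 0.279
  w = (-11 - (-2)·-0.727 - (-1)·0.909 - (-3)·-0.500) / (7) = -1.864

(-1.472, 0.795, 0.279, -1.864)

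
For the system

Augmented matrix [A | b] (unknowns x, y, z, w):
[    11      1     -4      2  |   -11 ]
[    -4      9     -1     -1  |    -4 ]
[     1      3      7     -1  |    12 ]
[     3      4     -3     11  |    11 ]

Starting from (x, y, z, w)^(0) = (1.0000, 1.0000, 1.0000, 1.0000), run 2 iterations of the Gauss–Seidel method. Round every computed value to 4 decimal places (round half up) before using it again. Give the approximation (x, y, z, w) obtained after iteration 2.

Iteration 1:
  x = (-11 - (1)·1.0000 - (-4)·1.0000 - (2)·1.0000) / (11) = -0.9091
  y = (-4 - (-4)·-0.9091 - (-1)·1.0000 - (-1)·1.0000) / (9) = -0.6263
  z = (12 - (1)·-0.9091 - (3)·-0.6263 - (-1)·1.0000) / (7) = 2.2554
  w = (11 - (3)·-0.9091 - (4)·-0.6263 - (-3)·2.2554) / (11) = 2.0908
Iteration 2:
  x = (-11 - (1)·-0.6263 - (-4)·2.2554 - (2)·2.0908) / (11) = -0.5031
  y = (-4 - (-4)·-0.5031 - (-1)·2.2554 - (-1)·2.0908) / (9) = -0.1851
  z = (12 - (1)·-0.5031 - (3)·-0.1851 - (-1)·2.0908) / (7) = 2.1642
  w = (11 - (3)·-0.5031 - (4)·-0.1851 - (-3)·2.1642) / (11) = 1.7948

(-0.5031, -0.1851, 2.1642, 1.7948)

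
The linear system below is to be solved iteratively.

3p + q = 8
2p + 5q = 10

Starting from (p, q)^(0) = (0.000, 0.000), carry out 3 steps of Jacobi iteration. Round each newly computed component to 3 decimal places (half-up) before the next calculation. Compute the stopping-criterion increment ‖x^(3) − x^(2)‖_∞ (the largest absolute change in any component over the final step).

0.356

Iteration 1:
  p = (8 - (1)·0.000) / (3) = 2.667
  q = (10 - (2)·0.000) / (5) = 2.000
Iteration 2:
  p = (8 - (1)·2.000) / (3) = 2.000
  q = (10 - (2)·2.667) / (5) = 0.933
Iteration 3:
  p = (8 - (1)·0.933) / (3) = 2.356
  q = (10 - (2)·2.000) / (5) = 1.200
Change: (0.356, 0.267) → max |·| = 0.356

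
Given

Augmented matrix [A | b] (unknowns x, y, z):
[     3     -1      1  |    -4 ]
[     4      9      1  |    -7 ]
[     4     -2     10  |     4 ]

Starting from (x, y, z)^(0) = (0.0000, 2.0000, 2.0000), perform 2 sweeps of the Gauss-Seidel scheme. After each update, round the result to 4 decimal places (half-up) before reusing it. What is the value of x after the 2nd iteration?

-1.7531

Iteration 1:
  x = (-4 - (-1)·2.0000 - (1)·2.0000) / (3) = -1.3333
  y = (-7 - (4)·-1.3333 - (1)·2.0000) / (9) = -0.4074
  z = (4 - (4)·-1.3333 - (-2)·-0.4074) / (10) = 0.8518
Iteration 2:
  x = (-4 - (-1)·-0.4074 - (1)·0.8518) / (3) = -1.7531
  y = (-7 - (4)·-1.7531 - (1)·0.8518) / (9) = -0.0933
  z = (4 - (4)·-1.7531 - (-2)·-0.0933) / (10) = 1.0826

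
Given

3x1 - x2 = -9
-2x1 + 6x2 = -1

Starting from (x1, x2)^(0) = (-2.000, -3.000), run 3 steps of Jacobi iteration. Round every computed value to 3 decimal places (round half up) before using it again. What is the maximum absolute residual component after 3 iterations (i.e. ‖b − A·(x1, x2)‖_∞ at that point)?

0.446

Iteration 1:
  x1 = (-9 - (-1)·-3.000) / (3) = -4.000
  x2 = (-1 - (-2)·-2.000) / (6) = -0.833
Iteration 2:
  x1 = (-9 - (-1)·-0.833) / (3) = -3.278
  x2 = (-1 - (-2)·-4.000) / (6) = -1.500
Iteration 3:
  x1 = (-9 - (-1)·-1.500) / (3) = -3.500
  x2 = (-1 - (-2)·-3.278) / (6) = -1.259
Residual b − A·x = (0.241, -0.446); ∞-norm = 0.446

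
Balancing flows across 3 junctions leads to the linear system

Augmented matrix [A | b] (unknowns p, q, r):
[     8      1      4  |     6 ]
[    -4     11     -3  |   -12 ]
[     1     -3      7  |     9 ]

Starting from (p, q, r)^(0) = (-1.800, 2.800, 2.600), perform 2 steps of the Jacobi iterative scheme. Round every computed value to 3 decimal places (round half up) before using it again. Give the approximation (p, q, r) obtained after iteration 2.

(-0.492, -0.670, 0.970)

Iteration 1:
  p = (6 - (1)·2.800 - (4)·2.600) / (8) = -0.900
  q = (-12 - (-4)·-1.800 - (-3)·2.600) / (11) = -1.036
  r = (9 - (1)·-1.800 - (-3)·2.800) / (7) = 2.743
Iteration 2:
  p = (6 - (1)·-1.036 - (4)·2.743) / (8) = -0.492
  q = (-12 - (-4)·-0.900 - (-3)·2.743) / (11) = -0.670
  r = (9 - (1)·-0.900 - (-3)·-1.036) / (7) = 0.970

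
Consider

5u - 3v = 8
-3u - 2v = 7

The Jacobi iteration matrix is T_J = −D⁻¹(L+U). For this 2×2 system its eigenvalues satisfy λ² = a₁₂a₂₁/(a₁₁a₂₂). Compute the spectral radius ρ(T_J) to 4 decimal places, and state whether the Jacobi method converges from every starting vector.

a₁₂a₂₁/(a₁₁a₂₂) = (-3)·(-3) / ((5)·(-2)) = -0.900000
ρ = √|-0.900000| = √0.900000 = 0.9487
ρ < 1, so Jacobi converges

0.9487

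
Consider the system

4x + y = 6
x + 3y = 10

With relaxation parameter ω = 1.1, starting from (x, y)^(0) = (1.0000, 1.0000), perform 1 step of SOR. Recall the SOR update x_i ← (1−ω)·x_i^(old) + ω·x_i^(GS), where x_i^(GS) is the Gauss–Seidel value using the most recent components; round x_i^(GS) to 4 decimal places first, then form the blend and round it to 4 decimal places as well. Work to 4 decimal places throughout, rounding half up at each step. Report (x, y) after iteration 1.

(1.2750, 3.0991)

Iteration 1:
  x: GS value = (6 - (1)·1.0000) / (4) = 1.2500;  x ← (1−ω)·1.0000 + ω·1.2500 = 1.2750
  y: GS value = (10 - (1)·1.2750) / (3) = 2.9083;  y ← (1−ω)·1.0000 + ω·2.9083 = 3.0991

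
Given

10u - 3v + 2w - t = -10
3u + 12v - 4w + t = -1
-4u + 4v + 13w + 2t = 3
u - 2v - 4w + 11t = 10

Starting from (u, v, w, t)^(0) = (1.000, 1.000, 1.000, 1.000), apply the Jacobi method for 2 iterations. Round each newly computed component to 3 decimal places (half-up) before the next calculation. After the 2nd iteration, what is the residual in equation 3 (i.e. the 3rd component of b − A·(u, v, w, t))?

-0.122

Iteration 1:
  u = (-10 - (-3)·1.000 - (2)·1.000 - (-1)·1.000) / (10) = -0.800
  v = (-1 - (3)·1.000 - (-4)·1.000 - (1)·1.000) / (12) = -0.083
  w = (3 - (-4)·1.000 - (4)·1.000 - (2)·1.000) / (13) = 0.077
  t = (10 - (1)·1.000 - (-2)·1.000 - (-4)·1.000) / (11) = 1.364
Iteration 2:
  u = (-10 - (-3)·-0.083 - (2)·0.077 - (-1)·1.364) / (10) = -0.904
  v = (-1 - (3)·-0.800 - (-4)·0.077 - (1)·1.364) / (12) = 0.029
  w = (3 - (-4)·-0.800 - (4)·-0.083 - (2)·1.364) / (13) = -0.200
  t = (10 - (1)·-0.800 - (-2)·-0.083 - (-4)·0.077) / (11) = 0.995
Residual b − A·x = (0.522, -0.431, -0.122, -0.783)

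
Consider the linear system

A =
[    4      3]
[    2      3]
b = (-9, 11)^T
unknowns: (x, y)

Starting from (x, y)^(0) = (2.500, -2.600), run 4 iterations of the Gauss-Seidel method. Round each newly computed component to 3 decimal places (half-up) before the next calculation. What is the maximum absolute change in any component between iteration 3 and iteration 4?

Iteration 1:
  x = (-9 - (3)·-2.600) / (4) = -0.300
  y = (11 - (2)·-0.300) / (3) = 3.867
Iteration 2:
  x = (-9 - (3)·3.867) / (4) = -5.150
  y = (11 - (2)·-5.150) / (3) = 7.100
Iteration 3:
  x = (-9 - (3)·7.100) / (4) = -7.575
  y = (11 - (2)·-7.575) / (3) = 8.717
Iteration 4:
  x = (-9 - (3)·8.717) / (4) = -8.788
  y = (11 - (2)·-8.788) / (3) = 9.525
Change: (-1.213, 0.808) → max |·| = 1.213

1.213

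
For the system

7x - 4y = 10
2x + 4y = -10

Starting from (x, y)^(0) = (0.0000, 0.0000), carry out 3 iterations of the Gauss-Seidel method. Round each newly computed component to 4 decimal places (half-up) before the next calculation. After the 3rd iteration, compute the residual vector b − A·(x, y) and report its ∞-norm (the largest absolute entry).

Iteration 1:
  x = (10 - (-4)·0.0000) / (7) = 1.4286
  y = (-10 - (2)·1.4286) / (4) = -3.2143
Iteration 2:
  x = (10 - (-4)·-3.2143) / (7) = -0.4082
  y = (-10 - (2)·-0.4082) / (4) = -2.2959
Iteration 3:
  x = (10 - (-4)·-2.2959) / (7) = 0.1166
  y = (-10 - (2)·0.1166) / (4) = -2.5583
Residual b − A·x = (-1.0494, 0.0000); ∞-norm = 1.0494

1.0494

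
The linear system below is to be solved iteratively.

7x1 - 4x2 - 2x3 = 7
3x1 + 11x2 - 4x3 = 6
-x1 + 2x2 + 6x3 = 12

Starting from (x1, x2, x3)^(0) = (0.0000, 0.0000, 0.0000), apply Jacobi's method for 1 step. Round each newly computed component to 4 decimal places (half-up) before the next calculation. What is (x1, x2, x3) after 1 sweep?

(1.0000, 0.5455, 2.0000)

Iteration 1:
  x1 = (7 - (-4)·0.0000 - (-2)·0.0000) / (7) = 1.0000
  x2 = (6 - (3)·0.0000 - (-4)·0.0000) / (11) = 0.5455
  x3 = (12 - (-1)·0.0000 - (2)·0.0000) / (6) = 2.0000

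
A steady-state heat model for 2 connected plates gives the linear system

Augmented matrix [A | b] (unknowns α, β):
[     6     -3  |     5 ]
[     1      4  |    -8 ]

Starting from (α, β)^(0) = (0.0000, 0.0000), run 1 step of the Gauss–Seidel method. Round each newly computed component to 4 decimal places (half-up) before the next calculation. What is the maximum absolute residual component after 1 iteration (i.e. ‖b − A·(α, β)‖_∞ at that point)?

6.6247

Iteration 1:
  α = (5 - (-3)·0.0000) / (6) = 0.8333
  β = (-8 - (1)·0.8333) / (4) = -2.2083
Residual b − A·x = (-6.6247, -0.0001); ∞-norm = 6.6247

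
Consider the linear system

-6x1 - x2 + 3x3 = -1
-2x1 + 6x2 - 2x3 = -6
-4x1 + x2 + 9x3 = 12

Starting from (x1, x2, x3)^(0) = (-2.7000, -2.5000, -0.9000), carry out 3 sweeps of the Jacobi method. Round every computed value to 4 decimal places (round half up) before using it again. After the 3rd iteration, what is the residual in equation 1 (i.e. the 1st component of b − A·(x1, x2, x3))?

Iteration 1:
  x1 = (-1 - (-1)·-2.5000 - (3)·-0.9000) / (-6) = 0.1333
  x2 = (-6 - (-2)·-2.7000 - (-2)·-0.9000) / (6) = -2.2000
  x3 = (12 - (-4)·-2.7000 - (1)·-2.5000) / (9) = 0.4111
Iteration 2:
  x1 = (-1 - (-1)·-2.2000 - (3)·0.4111) / (-6) = 0.7389
  x2 = (-6 - (-2)·0.1333 - (-2)·0.4111) / (6) = -0.8185
  x3 = (12 - (-4)·0.1333 - (1)·-2.2000) / (9) = 1.6370
Iteration 3:
  x1 = (-1 - (-1)·-0.8185 - (3)·1.6370) / (-6) = 1.1216
  x2 = (-6 - (-2)·0.7389 - (-2)·1.6370) / (6) = -0.2080
  x3 = (12 - (-4)·0.7389 - (1)·-0.8185) / (9) = 1.7527
Residual b − A·x = (0.2635, 0.9966, 0.9201)

0.2635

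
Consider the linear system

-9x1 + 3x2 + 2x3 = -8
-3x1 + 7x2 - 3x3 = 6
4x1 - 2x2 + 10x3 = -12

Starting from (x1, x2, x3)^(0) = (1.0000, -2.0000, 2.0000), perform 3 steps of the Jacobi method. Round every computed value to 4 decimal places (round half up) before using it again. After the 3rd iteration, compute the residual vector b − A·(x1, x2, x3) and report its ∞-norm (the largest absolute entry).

Iteration 1:
  x1 = (-8 - (3)·-2.0000 - (2)·2.0000) / (-9) = 0.6667
  x2 = (6 - (-3)·1.0000 - (-3)·2.0000) / (7) = 2.1429
  x3 = (-12 - (4)·1.0000 - (-2)·-2.0000) / (10) = -2.0000
Iteration 2:
  x1 = (-8 - (3)·2.1429 - (2)·-2.0000) / (-9) = 1.1587
  x2 = (6 - (-3)·0.6667 - (-3)·-2.0000) / (7) = 0.2857
  x3 = (-12 - (4)·0.6667 - (-2)·2.1429) / (10) = -1.0381
Iteration 3:
  x1 = (-8 - (3)·0.2857 - (2)·-1.0381) / (-9) = 0.7534
  x2 = (6 - (-3)·1.1587 - (-3)·-1.0381) / (7) = 0.9088
  x3 = (-12 - (4)·1.1587 - (-2)·0.2857) / (10) = -1.6063
Residual b − A·x = (-0.7332, -2.9203, 2.8670); ∞-norm = 2.9203

2.9203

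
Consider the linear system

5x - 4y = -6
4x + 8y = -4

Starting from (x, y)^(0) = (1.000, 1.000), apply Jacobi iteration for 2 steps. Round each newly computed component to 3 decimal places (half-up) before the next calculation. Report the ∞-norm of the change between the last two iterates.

Iteration 1:
  x = (-6 - (-4)·1.000) / (5) = -0.400
  y = (-4 - (4)·1.000) / (8) = -1.000
Iteration 2:
  x = (-6 - (-4)·-1.000) / (5) = -2.000
  y = (-4 - (4)·-0.400) / (8) = -0.300
Change: (-1.600, 0.700) → max |·| = 1.600

1.600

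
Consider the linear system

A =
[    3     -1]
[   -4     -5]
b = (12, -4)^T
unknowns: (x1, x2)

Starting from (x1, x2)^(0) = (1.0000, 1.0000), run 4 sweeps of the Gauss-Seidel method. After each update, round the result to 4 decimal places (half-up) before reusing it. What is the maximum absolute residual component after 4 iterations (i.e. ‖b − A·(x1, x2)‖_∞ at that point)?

0.0696

Iteration 1:
  x1 = (12 - (-1)·1.0000) / (3) = 4.3333
  x2 = (-4 - (-4)·4.3333) / (-5) = -2.6666
Iteration 2:
  x1 = (12 - (-1)·-2.6666) / (3) = 3.1111
  x2 = (-4 - (-4)·3.1111) / (-5) = -1.6889
Iteration 3:
  x1 = (12 - (-1)·-1.6889) / (3) = 3.4370
  x2 = (-4 - (-4)·3.4370) / (-5) = -1.9496
Iteration 4:
  x1 = (12 - (-1)·-1.9496) / (3) = 3.3501
  x2 = (-4 - (-4)·3.3501) / (-5) = -1.8801
Residual b − A·x = (0.0696, -0.0001); ∞-norm = 0.0696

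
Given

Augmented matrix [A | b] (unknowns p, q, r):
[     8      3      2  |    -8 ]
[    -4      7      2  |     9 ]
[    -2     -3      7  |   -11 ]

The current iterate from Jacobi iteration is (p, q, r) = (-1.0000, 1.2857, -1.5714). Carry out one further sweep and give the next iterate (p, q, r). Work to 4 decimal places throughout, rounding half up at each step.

(-1.0893, 1.1633, -1.3061)

One sweep:
  p = (-8 - (3)·1.2857 - (2)·-1.5714) / (8) = -1.0893
  q = (9 - (-4)·-1.0000 - (2)·-1.5714) / (7) = 1.1633
  r = (-11 - (-2)·-1.0000 - (-3)·1.2857) / (7) = -1.3061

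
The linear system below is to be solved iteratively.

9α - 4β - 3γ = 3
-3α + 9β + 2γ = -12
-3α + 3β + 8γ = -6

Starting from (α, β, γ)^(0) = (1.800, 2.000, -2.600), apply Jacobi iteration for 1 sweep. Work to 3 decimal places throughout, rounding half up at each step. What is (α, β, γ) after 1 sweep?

(0.356, -0.156, -0.825)

Iteration 1:
  α = (3 - (-4)·2.000 - (-3)·-2.600) / (9) = 0.356
  β = (-12 - (-3)·1.800 - (2)·-2.600) / (9) = -0.156
  γ = (-6 - (-3)·1.800 - (3)·2.000) / (8) = -0.825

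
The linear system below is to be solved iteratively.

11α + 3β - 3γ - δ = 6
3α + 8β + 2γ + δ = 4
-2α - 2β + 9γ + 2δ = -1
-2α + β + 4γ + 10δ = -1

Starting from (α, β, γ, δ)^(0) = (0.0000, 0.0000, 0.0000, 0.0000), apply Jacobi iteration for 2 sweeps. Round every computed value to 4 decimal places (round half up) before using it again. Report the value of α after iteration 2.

Iteration 1:
  α = (6 - (3)·0.0000 - (-3)·0.0000 - (-1)·0.0000) / (11) = 0.5455
  β = (4 - (3)·0.0000 - (2)·0.0000 - (1)·0.0000) / (8) = 0.5000
  γ = (-1 - (-2)·0.0000 - (-2)·0.0000 - (2)·0.0000) / (9) = -0.1111
  δ = (-1 - (-2)·0.0000 - (1)·0.0000 - (4)·0.0000) / (10) = -0.1000
Iteration 2:
  α = (6 - (3)·0.5000 - (-3)·-0.1111 - (-1)·-0.1000) / (11) = 0.3697
  β = (4 - (3)·0.5455 - (2)·-0.1111 - (1)·-0.1000) / (8) = 0.3357
  γ = (-1 - (-2)·0.5455 - (-2)·0.5000 - (2)·-0.1000) / (9) = 0.1434
  δ = (-1 - (-2)·0.5455 - (1)·0.5000 - (4)·-0.1111) / (10) = 0.0035

0.3697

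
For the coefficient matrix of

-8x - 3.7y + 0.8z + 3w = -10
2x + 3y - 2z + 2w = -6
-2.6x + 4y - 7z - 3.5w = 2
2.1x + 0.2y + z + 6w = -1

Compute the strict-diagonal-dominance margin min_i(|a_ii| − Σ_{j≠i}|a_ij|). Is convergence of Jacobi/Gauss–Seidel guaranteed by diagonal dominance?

row 1: |-8| − (3.7+0.8+3) = 0.5
row 2: |3| − (2+2+2) = -3
row 3: |-7| − (2.6+4+3.5) = -3.1
row 4: |6| − (2.1+0.2+1) = 2.7
minimum over rows = -3.1 → not strictly diagonally dominant

-3.1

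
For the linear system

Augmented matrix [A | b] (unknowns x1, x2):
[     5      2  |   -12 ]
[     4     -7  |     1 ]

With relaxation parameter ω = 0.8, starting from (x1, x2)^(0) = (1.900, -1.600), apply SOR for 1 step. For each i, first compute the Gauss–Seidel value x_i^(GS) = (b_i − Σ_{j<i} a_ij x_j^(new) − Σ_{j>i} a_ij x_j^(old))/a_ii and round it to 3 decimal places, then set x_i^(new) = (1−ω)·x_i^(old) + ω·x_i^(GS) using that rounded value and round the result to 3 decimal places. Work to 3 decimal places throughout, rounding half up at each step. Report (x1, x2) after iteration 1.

(-1.028, -0.904)

Iteration 1:
  x1: GS value = (-12 - (2)·-1.600) / (5) = -1.760;  x1 ← (1−ω)·1.900 + ω·-1.760 = -1.028
  x2: GS value = (1 - (4)·-1.028) / (-7) = -0.730;  x2 ← (1−ω)·-1.600 + ω·-0.730 = -0.904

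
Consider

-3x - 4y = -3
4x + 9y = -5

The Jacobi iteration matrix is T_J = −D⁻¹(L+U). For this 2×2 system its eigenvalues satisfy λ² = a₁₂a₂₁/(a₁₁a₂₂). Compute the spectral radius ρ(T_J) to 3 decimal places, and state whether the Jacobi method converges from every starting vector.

a₁₂a₂₁/(a₁₁a₂₂) = (-4)·(4) / ((-3)·(9)) = 0.592593
ρ = √|0.592593| = √0.592593 = 0.770
ρ < 1, so Jacobi converges

0.770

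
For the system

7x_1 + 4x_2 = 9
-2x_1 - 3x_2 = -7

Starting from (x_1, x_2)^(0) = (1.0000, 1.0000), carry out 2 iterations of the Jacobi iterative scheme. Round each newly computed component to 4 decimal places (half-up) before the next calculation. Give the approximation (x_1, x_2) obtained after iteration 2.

Iteration 1:
  x_1 = (9 - (4)·1.0000) / (7) = 0.7143
  x_2 = (-7 - (-2)·1.0000) / (-3) = 1.6667
Iteration 2:
  x_1 = (9 - (4)·1.6667) / (7) = 0.3333
  x_2 = (-7 - (-2)·0.7143) / (-3) = 1.8571

(0.3333, 1.8571)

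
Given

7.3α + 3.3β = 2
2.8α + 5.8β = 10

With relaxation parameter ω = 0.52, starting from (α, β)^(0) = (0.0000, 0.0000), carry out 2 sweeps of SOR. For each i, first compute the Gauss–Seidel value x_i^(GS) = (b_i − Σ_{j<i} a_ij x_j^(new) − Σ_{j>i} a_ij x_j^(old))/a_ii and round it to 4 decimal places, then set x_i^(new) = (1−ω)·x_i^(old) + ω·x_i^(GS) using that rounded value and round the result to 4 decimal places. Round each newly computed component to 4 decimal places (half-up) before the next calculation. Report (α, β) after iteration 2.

Iteration 1:
  α: GS value = (2 - (3.3)·0.0000) / (7.3) = 0.2740;  α ← (1−ω)·0.0000 + ω·0.2740 = 0.1425
  β: GS value = (10 - (2.8)·0.1425) / (5.8) = 1.6553;  β ← (1−ω)·0.0000 + ω·1.6553 = 0.8608
Iteration 2:
  α: GS value = (2 - (3.3)·0.8608) / (7.3) = -0.1152;  α ← (1−ω)·0.1425 + ω·-0.1152 = 0.0085
  β: GS value = (10 - (2.8)·0.0085) / (5.8) = 1.7200;  β ← (1−ω)·0.8608 + ω·1.7200 = 1.3076

(0.0085, 1.3076)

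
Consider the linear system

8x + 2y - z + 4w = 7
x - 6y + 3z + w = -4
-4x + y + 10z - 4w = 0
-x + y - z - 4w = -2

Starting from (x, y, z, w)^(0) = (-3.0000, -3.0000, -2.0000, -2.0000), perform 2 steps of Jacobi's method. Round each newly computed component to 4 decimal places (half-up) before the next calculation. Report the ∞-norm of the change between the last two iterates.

3.1667

Iteration 1:
  x = (7 - (2)·-3.0000 - (-1)·-2.0000 - (4)·-2.0000) / (8) = 2.3750
  y = (-4 - (1)·-3.0000 - (3)·-2.0000 - (1)·-2.0000) / (-6) = -1.1667
  z = (0 - (-4)·-3.0000 - (1)·-3.0000 - (-4)·-2.0000) / (10) = -1.7000
  w = (-2 - (-1)·-3.0000 - (1)·-3.0000 - (-1)·-2.0000) / (-4) = 1.0000
Iteration 2:
  x = (7 - (2)·-1.1667 - (-1)·-1.7000 - (4)·1.0000) / (8) = 0.4542
  y = (-4 - (1)·2.3750 - (3)·-1.7000 - (1)·1.0000) / (-6) = 0.3792
  z = (0 - (-4)·2.3750 - (1)·-1.1667 - (-4)·1.0000) / (10) = 1.4667
  w = (-2 - (-1)·2.3750 - (1)·-1.1667 - (-1)·-1.7000) / (-4) = 0.0396
Change: (-1.9208, 1.5459, 3.1667, -0.9604) → max |·| = 3.1667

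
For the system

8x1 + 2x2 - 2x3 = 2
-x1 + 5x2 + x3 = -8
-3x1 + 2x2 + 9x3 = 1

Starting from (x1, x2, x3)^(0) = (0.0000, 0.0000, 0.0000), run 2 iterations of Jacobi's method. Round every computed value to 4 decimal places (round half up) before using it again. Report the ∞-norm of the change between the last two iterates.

Iteration 1:
  x1 = (2 - (2)·0.0000 - (-2)·0.0000) / (8) = 0.2500
  x2 = (-8 - (-1)·0.0000 - (1)·0.0000) / (5) = -1.6000
  x3 = (1 - (-3)·0.0000 - (2)·0.0000) / (9) = 0.1111
Iteration 2:
  x1 = (2 - (2)·-1.6000 - (-2)·0.1111) / (8) = 0.6778
  x2 = (-8 - (-1)·0.2500 - (1)·0.1111) / (5) = -1.5722
  x3 = (1 - (-3)·0.2500 - (2)·-1.6000) / (9) = 0.5500
Change: (0.4278, 0.0278, 0.4389) → max |·| = 0.4389

0.4389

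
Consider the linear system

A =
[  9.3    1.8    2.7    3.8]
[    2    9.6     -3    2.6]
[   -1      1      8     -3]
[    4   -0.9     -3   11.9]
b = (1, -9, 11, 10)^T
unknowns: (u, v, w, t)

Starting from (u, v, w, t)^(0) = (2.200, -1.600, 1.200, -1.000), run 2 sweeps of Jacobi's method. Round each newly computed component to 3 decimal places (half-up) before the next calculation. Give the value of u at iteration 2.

Iteration 1:
  u = (1 - (1.8)·-1.600 - (2.7)·1.200 - (3.8)·-1.000) / (9.3) = 0.477
  v = (-9 - (2)·2.200 - (-3)·1.200 - (2.6)·-1.000) / (9.6) = -0.750
  w = (11 - (-1)·2.200 - (1)·-1.600 - (-3)·-1.000) / (8) = 1.475
  t = (10 - (4)·2.200 - (-0.9)·-1.600 - (-3)·1.200) / (11.9) = 0.282
Iteration 2:
  u = (1 - (1.8)·-0.750 - (2.7)·1.475 - (3.8)·0.282) / (9.3) = -0.291
  v = (-9 - (2)·0.477 - (-3)·1.475 - (2.6)·0.282) / (9.6) = -0.652
  w = (11 - (-1)·0.477 - (1)·-0.750 - (-3)·0.282) / (8) = 1.634
  t = (10 - (4)·0.477 - (-0.9)·-0.750 - (-3)·1.475) / (11.9) = 0.995

-0.291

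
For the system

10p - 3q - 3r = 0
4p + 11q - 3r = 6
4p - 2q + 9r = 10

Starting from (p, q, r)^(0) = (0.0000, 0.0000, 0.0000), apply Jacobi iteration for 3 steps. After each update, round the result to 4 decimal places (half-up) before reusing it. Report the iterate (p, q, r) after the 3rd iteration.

(0.6242, 0.7008, 1.0788)

Iteration 1:
  p = (0 - (-3)·0.0000 - (-3)·0.0000) / (10) = 0.0000
  q = (6 - (4)·0.0000 - (-3)·0.0000) / (11) = 0.5455
  r = (10 - (4)·0.0000 - (-2)·0.0000) / (9) = 1.1111
Iteration 2:
  p = (0 - (-3)·0.5455 - (-3)·1.1111) / (10) = 0.4970
  q = (6 - (4)·0.0000 - (-3)·1.1111) / (11) = 0.8485
  r = (10 - (4)·0.0000 - (-2)·0.5455) / (9) = 1.2323
Iteration 3:
  p = (0 - (-3)·0.8485 - (-3)·1.2323) / (10) = 0.6242
  q = (6 - (4)·0.4970 - (-3)·1.2323) / (11) = 0.7008
  r = (10 - (4)·0.4970 - (-2)·0.8485) / (9) = 1.0788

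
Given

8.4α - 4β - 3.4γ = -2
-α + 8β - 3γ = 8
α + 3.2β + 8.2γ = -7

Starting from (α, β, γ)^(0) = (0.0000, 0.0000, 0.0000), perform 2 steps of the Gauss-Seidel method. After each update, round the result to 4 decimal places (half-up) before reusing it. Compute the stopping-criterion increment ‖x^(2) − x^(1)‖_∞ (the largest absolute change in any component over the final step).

0.4543

Iteration 1:
  α = (-2 - (-4)·0.0000 - (-3.4)·0.0000) / (8.4) = -0.2381
  β = (8 - (-1)·-0.2381 - (-3)·0.0000) / (8) = 0.9702
  γ = (-7 - (1)·-0.2381 - (3.2)·0.9702) / (8.2) = -1.2032
Iteration 2:
  α = (-2 - (-4)·0.9702 - (-3.4)·-1.2032) / (8.4) = -0.2631
  β = (8 - (-1)·-0.2631 - (-3)·-1.2032) / (8) = 0.5159
  γ = (-7 - (1)·-0.2631 - (3.2)·0.5159) / (8.2) = -1.0229
Change: (-0.0250, -0.4543, 0.1803) → max |·| = 0.4543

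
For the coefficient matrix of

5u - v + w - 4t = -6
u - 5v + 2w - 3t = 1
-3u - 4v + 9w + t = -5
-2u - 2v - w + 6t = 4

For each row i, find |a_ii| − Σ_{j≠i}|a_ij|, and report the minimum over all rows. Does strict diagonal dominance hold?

-1

row 1: |5| − (1+1+4) = -1
row 2: |-5| − (1+2+3) = -1
row 3: |9| − (3+4+1) = 1
row 4: |6| − (2+2+1) = 1
minimum over rows = -1 → not strictly diagonally dominant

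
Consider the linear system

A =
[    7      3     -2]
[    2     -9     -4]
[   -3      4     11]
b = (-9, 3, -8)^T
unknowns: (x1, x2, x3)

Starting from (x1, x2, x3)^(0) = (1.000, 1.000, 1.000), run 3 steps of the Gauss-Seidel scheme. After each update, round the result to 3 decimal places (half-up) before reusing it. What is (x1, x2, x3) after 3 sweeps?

Iteration 1:
  x1 = (-9 - (3)·1.000 - (-2)·1.000) / (7) = -1.429
  x2 = (3 - (2)·-1.429 - (-4)·1.000) / (-9) = -1.095
  x3 = (-8 - (-3)·-1.429 - (4)·-1.095) / (11) = -0.719
Iteration 2:
  x1 = (-9 - (3)·-1.095 - (-2)·-0.719) / (7) = -1.022
  x2 = (3 - (2)·-1.022 - (-4)·-0.719) / (-9) = -0.241
  x3 = (-8 - (-3)·-1.022 - (4)·-0.241) / (11) = -0.918
Iteration 3:
  x1 = (-9 - (3)·-0.241 - (-2)·-0.918) / (7) = -1.445
  x2 = (3 - (2)·-1.445 - (-4)·-0.918) / (-9) = -0.246
  x3 = (-8 - (-3)·-1.445 - (4)·-0.246) / (11) = -1.032

(-1.445, -0.246, -1.032)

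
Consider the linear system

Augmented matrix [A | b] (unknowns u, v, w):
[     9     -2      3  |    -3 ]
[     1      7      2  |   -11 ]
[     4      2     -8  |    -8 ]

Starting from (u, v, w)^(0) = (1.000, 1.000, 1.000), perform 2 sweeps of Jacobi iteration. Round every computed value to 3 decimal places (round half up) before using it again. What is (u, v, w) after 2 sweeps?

(-1.361, -2.008, 0.278)

Iteration 1:
  u = (-3 - (-2)·1.000 - (3)·1.000) / (9) = -0.444
  v = (-11 - (1)·1.000 - (2)·1.000) / (7) = -2.000
  w = (-8 - (4)·1.000 - (2)·1.000) / (-8) = 1.750
Iteration 2:
  u = (-3 - (-2)·-2.000 - (3)·1.750) / (9) = -1.361
  v = (-11 - (1)·-0.444 - (2)·1.750) / (7) = -2.008
  w = (-8 - (4)·-0.444 - (2)·-2.000) / (-8) = 0.278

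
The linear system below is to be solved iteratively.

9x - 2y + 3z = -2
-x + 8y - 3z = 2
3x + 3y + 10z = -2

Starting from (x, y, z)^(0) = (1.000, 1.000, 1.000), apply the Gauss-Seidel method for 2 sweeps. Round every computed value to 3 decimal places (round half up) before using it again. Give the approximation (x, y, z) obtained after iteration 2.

(-0.001, 0.147, -0.244)

Iteration 1:
  x = (-2 - (-2)·1.000 - (3)·1.000) / (9) = -0.333
  y = (2 - (-1)·-0.333 - (-3)·1.000) / (8) = 0.583
  z = (-2 - (3)·-0.333 - (3)·0.583) / (10) = -0.275
Iteration 2:
  x = (-2 - (-2)·0.583 - (3)·-0.275) / (9) = -0.001
  y = (2 - (-1)·-0.001 - (-3)·-0.275) / (8) = 0.147
  z = (-2 - (3)·-0.001 - (3)·0.147) / (10) = -0.244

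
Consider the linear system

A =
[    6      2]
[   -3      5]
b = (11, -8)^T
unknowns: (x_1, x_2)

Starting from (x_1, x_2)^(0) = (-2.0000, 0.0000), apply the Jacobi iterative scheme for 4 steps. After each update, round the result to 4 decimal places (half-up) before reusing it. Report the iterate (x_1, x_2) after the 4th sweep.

Iteration 1:
  x_1 = (11 - (2)·0.0000) / (6) = 1.8333
  x_2 = (-8 - (-3)·-2.0000) / (5) = -2.8000
Iteration 2:
  x_1 = (11 - (2)·-2.8000) / (6) = 2.7667
  x_2 = (-8 - (-3)·1.8333) / (5) = -0.5000
Iteration 3:
  x_1 = (11 - (2)·-0.5000) / (6) = 2.0000
  x_2 = (-8 - (-3)·2.7667) / (5) = 0.0600
Iteration 4:
  x_1 = (11 - (2)·0.0600) / (6) = 1.8133
  x_2 = (-8 - (-3)·2.0000) / (5) = -0.4000

(1.8133, -0.4000)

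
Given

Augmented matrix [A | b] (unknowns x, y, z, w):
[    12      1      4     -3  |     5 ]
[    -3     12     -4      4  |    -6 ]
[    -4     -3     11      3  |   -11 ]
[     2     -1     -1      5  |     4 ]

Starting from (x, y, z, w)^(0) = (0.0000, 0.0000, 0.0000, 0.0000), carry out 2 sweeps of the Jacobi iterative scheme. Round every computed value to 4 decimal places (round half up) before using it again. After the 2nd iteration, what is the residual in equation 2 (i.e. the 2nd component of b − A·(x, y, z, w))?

2.7795

Iteration 1:
  x = (5 - (1)·0.0000 - (4)·0.0000 - (-3)·0.0000) / (12) = 0.4167
  y = (-6 - (-3)·0.0000 - (-4)·0.0000 - (4)·0.0000) / (12) = -0.5000
  z = (-11 - (-4)·0.0000 - (-3)·0.0000 - (3)·0.0000) / (11) = -1.0000
  w = (4 - (2)·0.0000 - (-1)·0.0000 - (-1)·0.0000) / (5) = 0.8000
Iteration 2:
  x = (5 - (1)·-0.5000 - (4)·-1.0000 - (-3)·0.8000) / (12) = 0.9917
  y = (-6 - (-3)·0.4167 - (-4)·-1.0000 - (4)·0.8000) / (12) = -0.9958
  z = (-11 - (-4)·0.4167 - (-3)·-0.5000 - (3)·0.8000) / (11) = -1.2030
  w = (4 - (2)·0.4167 - (-1)·-0.5000 - (-1)·-1.0000) / (5) = 0.3333
Residual b − A·x = (-0.0927, 2.7795, 2.2125, -1.8487)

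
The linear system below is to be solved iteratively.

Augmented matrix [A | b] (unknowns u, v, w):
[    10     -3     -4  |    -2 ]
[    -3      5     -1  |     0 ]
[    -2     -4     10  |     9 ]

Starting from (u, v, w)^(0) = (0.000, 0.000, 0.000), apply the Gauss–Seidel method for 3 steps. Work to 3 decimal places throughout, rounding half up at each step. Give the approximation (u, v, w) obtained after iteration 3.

(0.266, 0.360, 1.097)

Iteration 1:
  u = (-2 - (-3)·0.000 - (-4)·0.000) / (10) = -0.200
  v = (0 - (-3)·-0.200 - (-1)·0.000) / (5) = -0.120
  w = (9 - (-2)·-0.200 - (-4)·-0.120) / (10) = 0.812
Iteration 2:
  u = (-2 - (-3)·-0.120 - (-4)·0.812) / (10) = 0.089
  v = (0 - (-3)·0.089 - (-1)·0.812) / (5) = 0.216
  w = (9 - (-2)·0.089 - (-4)·0.216) / (10) = 1.004
Iteration 3:
  u = (-2 - (-3)·0.216 - (-4)·1.004) / (10) = 0.266
  v = (0 - (-3)·0.266 - (-1)·1.004) / (5) = 0.360
  w = (9 - (-2)·0.266 - (-4)·0.360) / (10) = 1.097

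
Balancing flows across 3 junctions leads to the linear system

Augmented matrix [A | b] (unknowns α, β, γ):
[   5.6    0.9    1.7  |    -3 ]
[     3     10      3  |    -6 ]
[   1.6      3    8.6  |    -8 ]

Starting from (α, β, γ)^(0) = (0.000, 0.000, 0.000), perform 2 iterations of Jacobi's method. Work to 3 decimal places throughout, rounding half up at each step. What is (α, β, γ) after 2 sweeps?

(-0.157, -0.160, -0.621)

Iteration 1:
  α = (-3 - (0.9)·0.000 - (1.7)·0.000) / (5.6) = -0.536
  β = (-6 - (3)·0.000 - (3)·0.000) / (10) = -0.600
  γ = (-8 - (1.6)·0.000 - (3)·0.000) / (8.6) = -0.930
Iteration 2:
  α = (-3 - (0.9)·-0.600 - (1.7)·-0.930) / (5.6) = -0.157
  β = (-6 - (3)·-0.536 - (3)·-0.930) / (10) = -0.160
  γ = (-8 - (1.6)·-0.536 - (3)·-0.600) / (8.6) = -0.621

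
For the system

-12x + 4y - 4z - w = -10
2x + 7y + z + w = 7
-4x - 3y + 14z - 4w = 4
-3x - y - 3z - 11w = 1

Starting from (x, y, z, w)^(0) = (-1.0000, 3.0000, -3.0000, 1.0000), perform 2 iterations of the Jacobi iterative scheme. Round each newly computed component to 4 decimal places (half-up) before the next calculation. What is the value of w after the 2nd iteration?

-1.2370

Iteration 1:
  x = (-10 - (4)·3.0000 - (-4)·-3.0000 - (-1)·1.0000) / (-12) = 2.7500
  y = (7 - (2)·-1.0000 - (1)·-3.0000 - (1)·1.0000) / (7) = 1.5714
  z = (4 - (-4)·-1.0000 - (-3)·3.0000 - (-4)·1.0000) / (14) = 0.9286
  w = (1 - (-3)·-1.0000 - (-1)·3.0000 - (-3)·-3.0000) / (-11) = 0.7273
Iteration 2:
  x = (-10 - (4)·1.5714 - (-4)·0.9286 - (-1)·0.7273) / (-12) = 0.9870
  y = (7 - (2)·2.7500 - (1)·0.9286 - (1)·0.7273) / (7) = -0.0223
  z = (4 - (-4)·2.7500 - (-3)·1.5714 - (-4)·0.7273) / (14) = 1.6160
  w = (1 - (-3)·2.7500 - (-1)·1.5714 - (-3)·0.9286) / (-11) = -1.2370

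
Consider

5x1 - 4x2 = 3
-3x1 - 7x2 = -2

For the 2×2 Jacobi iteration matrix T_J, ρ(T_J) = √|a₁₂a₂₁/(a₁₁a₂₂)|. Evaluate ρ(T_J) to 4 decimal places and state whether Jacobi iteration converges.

a₁₂a₂₁/(a₁₁a₂₂) = (-4)·(-3) / ((5)·(-7)) = -0.342857
ρ = √|-0.342857| = √0.342857 = 0.5855
ρ < 1, so Jacobi converges

0.5855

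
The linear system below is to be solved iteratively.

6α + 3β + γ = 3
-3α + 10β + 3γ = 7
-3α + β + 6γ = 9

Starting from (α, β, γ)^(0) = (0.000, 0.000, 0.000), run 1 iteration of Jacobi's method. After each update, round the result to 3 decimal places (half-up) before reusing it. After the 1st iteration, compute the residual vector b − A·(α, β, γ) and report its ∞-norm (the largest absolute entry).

3.600

Iteration 1:
  α = (3 - (3)·0.000 - (1)·0.000) / (6) = 0.500
  β = (7 - (-3)·0.000 - (3)·0.000) / (10) = 0.700
  γ = (9 - (-3)·0.000 - (1)·0.000) / (6) = 1.500
Residual b − A·x = (-3.600, -3.000, 0.800); ∞-norm = 3.600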